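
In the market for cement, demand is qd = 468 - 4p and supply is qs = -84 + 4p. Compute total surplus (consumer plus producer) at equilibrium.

Total surplus = 9216

Equilibrium: 468 - 4p = -84 + 4p gives p* = 69, q* = 192.
Demand choke price: p = 117; supply starts at p = 21.
CS = ½(117 − 69)(192) = 4608; PS = ½(69 − 21)(192) = 4608.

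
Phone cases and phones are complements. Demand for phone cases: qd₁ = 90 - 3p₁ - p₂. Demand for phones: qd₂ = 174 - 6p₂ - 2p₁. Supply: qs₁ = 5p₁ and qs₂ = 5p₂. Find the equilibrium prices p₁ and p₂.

p₁ = 408/43, p₂ = 606/43

Market 1: 90 - 3p₁ - p₂ = 5p₁ → 8p₁ + p₂ = 90.
Market 2: 11p₂ + 2p₁ = 174.
Eliminating p₂: 11×(1) − 1×(2) gives 86p₁ = 816, so p₁ = 408/43.
Back-substitute into (2): p₂ = (174 − 2×408/43) / 11 = 606/43.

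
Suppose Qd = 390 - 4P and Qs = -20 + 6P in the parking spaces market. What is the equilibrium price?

Set Qd = Qs: 390 - 4P = -20 + 6P.
410 = 10P, so P* = 41.
Q* = 390 − 4(41) = 226.

P* = 41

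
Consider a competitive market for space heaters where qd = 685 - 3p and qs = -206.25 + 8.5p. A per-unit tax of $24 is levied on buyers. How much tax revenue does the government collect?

Tax revenue = 220404/23

Pre-tax equilibrium: p* = 77.5, q* = 452.5.
Tax on buyers shifts demand to qd = 685 − 3(p + 24) = 613 - 3p.
613 - 3p = -206.25 + 8.5p gives seller price ps = 3277/46; buyers pay pb = 3277/46 + 24 = 4381/46.
New quantity: q = 685 − 3(4381/46) = 18367/46.
Revenue = 24 × 18367/46 = 220404/23.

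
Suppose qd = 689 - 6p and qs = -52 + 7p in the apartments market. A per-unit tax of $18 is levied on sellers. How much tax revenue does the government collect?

Pre-tax equilibrium: p* = 57, q* = 347.
Tax on sellers shifts supply to qs = -52 + 7(p − 18) = -178 + 7p.
689 - 6p = -178 + 7p gives buyer price pb = 867/13; sellers receive ps = 867/13 − 18 = 633/13.
New quantity: q = 689 − 6(867/13) = 3755/13.
Revenue = 18 × 3755/13 = 67590/13.

Tax revenue = 67590/13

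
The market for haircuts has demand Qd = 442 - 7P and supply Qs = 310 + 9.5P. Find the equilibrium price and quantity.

Set Qd = Qs: 442 - 7P = 310 + 9.5P.
132 = 16.5P, so P* = 8.
Q* = 442 − 7(8) = 386.

P* = 8, Q* = 386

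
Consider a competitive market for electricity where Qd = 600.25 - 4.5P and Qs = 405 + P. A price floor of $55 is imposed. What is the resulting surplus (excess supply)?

Surplus = 107.25

Equilibrium price would be P* = 35.5, so the floor at 55 binds.
At P = 55: Qd = 352.75, Qs = 460.
Surplus = 460 − 352.75 = 107.25.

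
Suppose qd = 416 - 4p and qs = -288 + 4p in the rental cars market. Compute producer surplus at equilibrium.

Equilibrium: 416 - 4p = -288 + 4p gives p* = 88, q* = 64.
Supply starts at p = 72 (where qs = 0).
PS = ½(88 − 72)(64) = 512.

Producer surplus = 512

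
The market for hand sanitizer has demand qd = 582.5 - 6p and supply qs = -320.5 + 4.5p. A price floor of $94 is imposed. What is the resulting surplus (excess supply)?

Surplus = 84

Equilibrium price would be p* = 86, so the floor at 94 binds.
At p = 94: qd = 18.5, qs = 102.5.
Surplus = 102.5 − 18.5 = 84.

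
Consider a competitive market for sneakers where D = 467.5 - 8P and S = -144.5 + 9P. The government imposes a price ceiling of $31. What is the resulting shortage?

Shortage = 85

Equilibrium price would be P* = 36, so the ceiling at 31 binds.
At P = 31: D = 467.5 − 8(31) = 219.5, S = -144.5 + 9(31) = 134.5.
Shortage = 219.5 − 134.5 = 85.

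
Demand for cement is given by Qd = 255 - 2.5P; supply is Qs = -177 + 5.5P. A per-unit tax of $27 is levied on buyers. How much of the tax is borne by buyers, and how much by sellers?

Pre-tax equilibrium: P* = 54, Q* = 120.
Tax on buyers shifts demand to Qd = 255 − 2.5(P + 27) = 187.5 - 2.5P.
187.5 - 2.5P = -177 + 5.5P gives seller price Ps = 45.5625; buyers pay Pb = 45.5625 + 27 = 72.5625.
New quantity: Q = 255 − 2.5(72.5625) = 73.59375.
Buyer burden = 72.5625 − 54 = 18.5625; seller burden = 54 − 45.5625 = 8.4375.

Buyers bear $18.5625, sellers bear $8.4375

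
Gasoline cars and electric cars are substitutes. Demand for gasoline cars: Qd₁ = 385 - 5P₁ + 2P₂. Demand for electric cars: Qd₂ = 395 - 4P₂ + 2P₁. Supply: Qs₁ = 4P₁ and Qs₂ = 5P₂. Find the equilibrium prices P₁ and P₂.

Market 1: 385 - 5P₁ + 2P₂ = 4P₁ → 9P₁ - 2P₂ = 385.
Market 2: 9P₂ - 2P₁ = 395.
Eliminating P₂: 9×(1) + 2×(2) gives 77P₁ = 4255, so P₁ = 4255/77.
Back-substitute into (2): P₂ = (395 + 2×4255/77) / 9 = 4325/77.

P₁ = 4255/77, P₂ = 4325/77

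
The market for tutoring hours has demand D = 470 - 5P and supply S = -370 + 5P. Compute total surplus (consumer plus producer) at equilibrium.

Total surplus = 500

Equilibrium: 470 - 5P = -370 + 5P gives P* = 84, Q* = 50.
Demand choke price: P = 94; supply starts at P = 74.
CS = ½(94 − 84)(50) = 250; PS = ½(84 − 74)(50) = 250.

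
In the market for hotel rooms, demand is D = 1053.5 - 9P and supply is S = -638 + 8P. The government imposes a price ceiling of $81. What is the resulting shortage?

Shortage = 314.5

Equilibrium price would be P* = 99.5, so the ceiling at 81 binds.
At P = 81: D = 1053.5 − 9(81) = 324.5, S = -638 + 8(81) = 10.
Shortage = 324.5 − 10 = 314.5.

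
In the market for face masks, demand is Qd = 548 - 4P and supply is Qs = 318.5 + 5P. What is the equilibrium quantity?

Set Qd = Qs: 548 - 4P = 318.5 + 5P.
229.5 = 9P, so P* = 25.5.
Q* = 548 − 4(25.5) = 446.

Q* = 446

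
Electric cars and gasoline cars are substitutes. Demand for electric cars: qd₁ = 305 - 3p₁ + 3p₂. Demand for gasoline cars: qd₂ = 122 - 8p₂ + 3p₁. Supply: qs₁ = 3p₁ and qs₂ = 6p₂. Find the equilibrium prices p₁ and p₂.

p₁ = 4636/75, p₂ = 21.96

Market 1: 305 - 3p₁ + 3p₂ = 3p₁ → 6p₁ - 3p₂ = 305.
Market 2: 14p₂ - 3p₁ = 122.
Eliminating p₂: 14×(1) + 3×(2) gives 75p₁ = 4636, so p₁ = 4636/75.
Back-substitute into (2): p₂ = (122 + 3×4636/75) / 14 = 21.96.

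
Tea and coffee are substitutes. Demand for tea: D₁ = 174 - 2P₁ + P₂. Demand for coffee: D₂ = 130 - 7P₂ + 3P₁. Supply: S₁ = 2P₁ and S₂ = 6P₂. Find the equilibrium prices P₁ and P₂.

Market 1: 174 - 2P₁ + P₂ = 2P₁ → 4P₁ - P₂ = 174.
Market 2: 13P₂ - 3P₁ = 130.
Eliminating P₂: 13×(1) + 1×(2) gives 49P₁ = 2392, so P₁ = 2392/49.
Back-substitute into (2): P₂ = (130 + 3×2392/49) / 13 = 1042/49.

P₁ = 2392/49, P₂ = 1042/49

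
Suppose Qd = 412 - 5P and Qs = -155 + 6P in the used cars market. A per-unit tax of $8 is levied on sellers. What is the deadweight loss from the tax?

Pre-tax equilibrium: P* = 567/11, Q* = 1697/11.
Tax on sellers shifts supply to Qs = -155 + 6(P − 8) = -203 + 6P.
412 - 5P = -203 + 6P gives buyer price Pb = 615/11; sellers receive Ps = 615/11 − 8 = 527/11.
New quantity: Q = 412 − 5(615/11) = 1457/11.
DWL = ½ × 8 × (1697/11 − 1457/11) = 960/11.

Deadweight loss = 960/11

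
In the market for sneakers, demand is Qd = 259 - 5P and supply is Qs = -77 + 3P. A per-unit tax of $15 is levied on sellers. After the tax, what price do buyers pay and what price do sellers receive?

Pre-tax equilibrium: P* = 42, Q* = 49.
Tax on sellers shifts supply to Qs = -77 + 3(P − 15) = -122 + 3P.
259 - 5P = -122 + 3P gives buyer price Pb = 47.625; sellers receive Ps = 47.625 − 15 = 32.625.
New quantity: Q = 259 − 5(47.625) = 20.875.

Buyers pay $47.625, sellers receive $32.625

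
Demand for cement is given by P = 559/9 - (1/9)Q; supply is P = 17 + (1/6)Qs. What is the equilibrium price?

Set the two price expressions equal: 559/9 - (1/9)Q = 17 + (1/6)Q.
406/9 = (5/18)Q, so Q* = 162.4.
P* = 559/9 − (1/9)(162.4) = 661/15.

P* = 661/15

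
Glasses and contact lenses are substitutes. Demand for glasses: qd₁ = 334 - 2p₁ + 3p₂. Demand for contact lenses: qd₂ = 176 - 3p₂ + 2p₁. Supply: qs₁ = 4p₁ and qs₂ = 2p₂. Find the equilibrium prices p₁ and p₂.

p₁ = 1099/12, p₂ = 431/6

Market 1: 334 - 2p₁ + 3p₂ = 4p₁ → 6p₁ - 3p₂ = 334.
Market 2: 5p₂ - 2p₁ = 176.
Eliminating p₂: 5×(1) + 3×(2) gives 24p₁ = 2198, so p₁ = 1099/12.
Back-substitute into (2): p₂ = (176 + 2×1099/12) / 5 = 431/6.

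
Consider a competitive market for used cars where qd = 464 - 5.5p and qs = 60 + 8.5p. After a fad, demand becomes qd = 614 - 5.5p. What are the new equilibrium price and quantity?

Original equilibrium: p* = 202/7, q* = 2137/7.
New equilibrium: 614 - 5.5p = 60 + 8.5p, so 554 = 14p and p' = 277/7; q' = 614 − 5.5(277/7) = 5549/14.

p' = 277/7, q' = 5549/14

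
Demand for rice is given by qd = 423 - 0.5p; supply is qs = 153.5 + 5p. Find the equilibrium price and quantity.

p* = 49, q* = 398.5

Set qd = qs: 423 - 0.5p = 153.5 + 5p.
269.5 = 5.5p, so p* = 49.
q* = 423 − 0.5(49) = 398.5.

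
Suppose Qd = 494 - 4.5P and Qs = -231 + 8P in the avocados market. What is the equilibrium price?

Set Qd = Qs: 494 - 4.5P = -231 + 8P.
725 = 12.5P, so P* = 58.
Q* = 494 − 4.5(58) = 233.

P* = 58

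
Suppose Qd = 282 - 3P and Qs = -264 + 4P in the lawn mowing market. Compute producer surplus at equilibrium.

Producer surplus = 288

Equilibrium: 282 - 3P = -264 + 4P gives P* = 78, Q* = 48.
Supply starts at P = 66 (where Qs = 0).
PS = ½(78 − 66)(48) = 288.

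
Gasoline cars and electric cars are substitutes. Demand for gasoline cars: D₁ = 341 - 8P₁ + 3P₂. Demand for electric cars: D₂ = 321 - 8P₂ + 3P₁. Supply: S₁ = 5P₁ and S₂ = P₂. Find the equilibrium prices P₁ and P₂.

P₁ = 112/3, P₂ = 433/9

Market 1: 341 - 8P₁ + 3P₂ = 5P₁ → 13P₁ - 3P₂ = 341.
Market 2: 9P₂ - 3P₁ = 321.
Eliminating P₂: 9×(1) + 3×(2) gives 108P₁ = 4032, so P₁ = 112/3.
Back-substitute into (2): P₂ = (321 + 3×112/3) / 9 = 433/9.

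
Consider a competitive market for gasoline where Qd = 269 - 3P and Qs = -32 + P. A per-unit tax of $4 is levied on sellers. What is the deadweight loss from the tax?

Deadweight loss = 6

Pre-tax equilibrium: P* = 75.25, Q* = 43.25.
Tax on sellers shifts supply to Qs = -32 + 1(P − 4) = -36 + P.
269 - 3P = -36 + P gives buyer price Pb = 76.25; sellers receive Ps = 76.25 − 4 = 72.25.
New quantity: Q = 269 − 3(76.25) = 40.25.
DWL = ½ × 4 × (43.25 − 40.25) = 6.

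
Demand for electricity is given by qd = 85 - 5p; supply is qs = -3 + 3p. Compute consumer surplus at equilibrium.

Equilibrium: 85 - 5p = -3 + 3p gives p* = 11, q* = 30.
Demand choke price (qd = 0): p = 17.
CS = ½(17 − 11)(30) = 90.

Consumer surplus = 90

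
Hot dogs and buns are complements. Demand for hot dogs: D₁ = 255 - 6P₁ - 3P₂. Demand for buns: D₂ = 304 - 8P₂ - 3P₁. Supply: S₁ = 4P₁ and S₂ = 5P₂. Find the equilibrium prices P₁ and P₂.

P₁ = 2403/121, P₂ = 2275/121

Market 1: 255 - 6P₁ - 3P₂ = 4P₁ → 10P₁ + 3P₂ = 255.
Market 2: 13P₂ + 3P₁ = 304.
Eliminating P₂: 13×(1) − 3×(2) gives 121P₁ = 2403, so P₁ = 2403/121.
Back-substitute into (2): P₂ = (304 − 3×2403/121) / 13 = 2275/121.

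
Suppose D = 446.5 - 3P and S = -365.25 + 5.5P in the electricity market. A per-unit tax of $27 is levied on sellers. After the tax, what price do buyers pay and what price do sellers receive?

Pre-tax equilibrium: P* = 95.5, Q* = 160.
Tax on sellers shifts supply to S = -365.25 + 5.5(P − 27) = -513.75 + 5.5P.
446.5 - 3P = -513.75 + 5.5P gives buyer price Pb = 3841/34; sellers receive Ps = 3841/34 − 27 = 2923/34.
New quantity: Q = 446.5 − 3(3841/34) = 1829/17.

Buyers pay 3841/34, sellers receive 2923/34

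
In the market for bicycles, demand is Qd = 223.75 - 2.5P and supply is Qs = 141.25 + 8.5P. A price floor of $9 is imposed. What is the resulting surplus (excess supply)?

Equilibrium price would be P* = 7.5, so the floor at 9 binds.
At P = 9: Qd = 201.25, Qs = 217.75.
Surplus = 217.75 − 201.25 = 16.5.

Surplus = 16.5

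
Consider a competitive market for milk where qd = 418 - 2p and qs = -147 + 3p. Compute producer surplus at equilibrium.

Producer surplus = 6144

Equilibrium: 418 - 2p = -147 + 3p gives p* = 113, q* = 192.
Supply starts at p = 49 (where qs = 0).
PS = ½(113 − 49)(192) = 6144.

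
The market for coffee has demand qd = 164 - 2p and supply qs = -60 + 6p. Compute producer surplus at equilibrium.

Equilibrium: 164 - 2p = -60 + 6p gives p* = 28, q* = 108.
Supply starts at p = 10 (where qs = 0).
PS = ½(28 − 10)(108) = 972.

Producer surplus = 972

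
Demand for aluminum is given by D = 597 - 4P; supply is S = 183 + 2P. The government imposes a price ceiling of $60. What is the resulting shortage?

Equilibrium price would be P* = 69, so the ceiling at 60 binds.
At P = 60: D = 597 − 4(60) = 357, S = 183 + 2(60) = 303.
Shortage = 357 − 303 = 54.

Shortage = 54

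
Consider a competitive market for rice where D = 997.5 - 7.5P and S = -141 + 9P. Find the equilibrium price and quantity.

Set D = S: 997.5 - 7.5P = -141 + 9P.
1138.5 = 16.5P, so P* = 69.
Q* = 997.5 − 7.5(69) = 480.

P* = 69, Q* = 480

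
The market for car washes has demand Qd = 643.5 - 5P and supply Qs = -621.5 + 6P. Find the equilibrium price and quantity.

Set Qd = Qs: 643.5 - 5P = -621.5 + 6P.
1265 = 11P, so P* = 115.
Q* = 643.5 − 5(115) = 68.5.

P* = 115, Q* = 68.5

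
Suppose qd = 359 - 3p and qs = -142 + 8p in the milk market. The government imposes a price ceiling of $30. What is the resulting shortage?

Shortage = 171

Equilibrium price would be p* = 501/11, so the ceiling at 30 binds.
At p = 30: qd = 359 − 3(30) = 269, qs = -142 + 8(30) = 98.
Shortage = 269 − 98 = 171.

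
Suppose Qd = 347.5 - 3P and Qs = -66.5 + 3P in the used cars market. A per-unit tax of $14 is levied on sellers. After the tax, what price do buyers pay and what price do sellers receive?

Pre-tax equilibrium: P* = 69, Q* = 140.5.
Tax on sellers shifts supply to Qs = -66.5 + 3(P − 14) = -108.5 + 3P.
347.5 - 3P = -108.5 + 3P gives buyer price Pb = 76; sellers receive Ps = 76 − 14 = 62.
New quantity: Q = 347.5 − 3(76) = 119.5.

Buyers pay $76, sellers receive $62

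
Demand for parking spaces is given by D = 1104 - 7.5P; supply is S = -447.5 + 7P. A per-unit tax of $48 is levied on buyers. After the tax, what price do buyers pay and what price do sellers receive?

Pre-tax equilibrium: P* = 107, Q* = 301.5.
Tax on buyers shifts demand to D = 1104 − 7.5(P + 48) = 744 - 7.5P.
744 - 7.5P = -447.5 + 7P gives seller price Ps = 2383/29; buyers pay Pb = 2383/29 + 48 = 3775/29.
New quantity: Q = 1104 − 7.5(3775/29) = 7407/58.

Buyers pay 3775/29, sellers receive 2383/29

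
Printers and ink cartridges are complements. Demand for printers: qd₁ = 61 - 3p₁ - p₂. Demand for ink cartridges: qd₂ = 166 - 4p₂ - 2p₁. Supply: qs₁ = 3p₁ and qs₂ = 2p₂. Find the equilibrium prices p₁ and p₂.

Market 1: 61 - 3p₁ - p₂ = 3p₁ → 6p₁ + p₂ = 61.
Market 2: 6p₂ + 2p₁ = 166.
Eliminating p₂: 6×(1) − 1×(2) gives 34p₁ = 200, so p₁ = 100/17.
Back-substitute into (2): p₂ = (166 − 2×100/17) / 6 = 437/17.

p₁ = 100/17, p₂ = 437/17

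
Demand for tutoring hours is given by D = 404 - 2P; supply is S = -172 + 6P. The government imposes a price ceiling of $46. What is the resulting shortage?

Equilibrium price would be P* = 72, so the ceiling at 46 binds.
At P = 46: D = 404 − 2(46) = 312, S = -172 + 6(46) = 104.
Shortage = 312 − 104 = 208.

Shortage = 208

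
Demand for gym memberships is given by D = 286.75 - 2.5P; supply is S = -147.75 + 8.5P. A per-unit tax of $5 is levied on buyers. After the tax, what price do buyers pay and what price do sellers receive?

Buyers pay 477/11, sellers receive 422/11

Pre-tax equilibrium: P* = 39.5, Q* = 188.
Tax on buyers shifts demand to D = 286.75 − 2.5(P + 5) = 274.25 - 2.5P.
274.25 - 2.5P = -147.75 + 8.5P gives seller price Ps = 422/11; buyers pay Pb = 422/11 + 5 = 477/11.
New quantity: Q = 286.75 − 2.5(477/11) = 7847/44.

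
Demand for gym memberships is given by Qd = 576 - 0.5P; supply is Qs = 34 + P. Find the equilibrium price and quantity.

Set Qd = Qs: 576 - 0.5P = 34 + P.
542 = 1.5P, so P* = 1084/3.
Q* = 576 − 0.5(1084/3) = 1186/3.

P* = 1084/3, Q* = 1186/3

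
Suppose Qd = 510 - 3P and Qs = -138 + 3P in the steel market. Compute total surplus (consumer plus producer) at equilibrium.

Equilibrium: 510 - 3P = -138 + 3P gives P* = 108, Q* = 186.
Demand choke price: P = 170; supply starts at P = 46.
CS = ½(170 − 108)(186) = 5766; PS = ½(108 − 46)(186) = 5766.

Total surplus = 11532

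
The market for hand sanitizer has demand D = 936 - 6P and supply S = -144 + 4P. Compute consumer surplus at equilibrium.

Equilibrium: 936 - 6P = -144 + 4P gives P* = 108, Q* = 288.
Demand choke price (D = 0): P = 156.
CS = ½(156 − 108)(288) = 6912.

Consumer surplus = 6912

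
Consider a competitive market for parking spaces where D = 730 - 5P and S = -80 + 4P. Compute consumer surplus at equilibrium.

Consumer surplus = 7840

Equilibrium: 730 - 5P = -80 + 4P gives P* = 90, Q* = 280.
Demand choke price (D = 0): P = 146.
CS = ½(146 − 90)(280) = 7840.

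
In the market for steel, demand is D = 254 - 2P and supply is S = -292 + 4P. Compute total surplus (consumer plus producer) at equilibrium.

Total surplus = 1944

Equilibrium: 254 - 2P = -292 + 4P gives P* = 91, Q* = 72.
Demand choke price: P = 127; supply starts at P = 73.
CS = ½(127 − 91)(72) = 1296; PS = ½(91 − 73)(72) = 648.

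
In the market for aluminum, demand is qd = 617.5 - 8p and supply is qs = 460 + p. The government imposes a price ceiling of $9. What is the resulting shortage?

Equilibrium price would be p* = 17.5, so the ceiling at 9 binds.
At p = 9: qd = 617.5 − 8(9) = 545.5, qs = 460 + 1(9) = 469.
Shortage = 545.5 − 469 = 76.5.

Shortage = 76.5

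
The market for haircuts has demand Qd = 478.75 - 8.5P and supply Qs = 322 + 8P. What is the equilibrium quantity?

Set Qd = Qs: 478.75 - 8.5P = 322 + 8P.
156.75 = 16.5P, so P* = 9.5.
Q* = 478.75 − 8.5(9.5) = 398.

Q* = 398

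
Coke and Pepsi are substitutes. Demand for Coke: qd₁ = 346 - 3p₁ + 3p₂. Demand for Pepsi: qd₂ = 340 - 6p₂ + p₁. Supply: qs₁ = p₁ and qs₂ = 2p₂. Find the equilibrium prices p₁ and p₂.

p₁ = 3788/29, p₂ = 1706/29

Market 1: 346 - 3p₁ + 3p₂ = p₁ → 4p₁ - 3p₂ = 346.
Market 2: 8p₂ - p₁ = 340.
Eliminating p₂: 8×(1) + 3×(2) gives 29p₁ = 3788, so p₁ = 3788/29.
Back-substitute into (2): p₂ = (340 + 1×3788/29) / 8 = 1706/29.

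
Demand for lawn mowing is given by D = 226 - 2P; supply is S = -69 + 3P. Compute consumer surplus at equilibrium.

Consumer surplus = 2916

Equilibrium: 226 - 2P = -69 + 3P gives P* = 59, Q* = 108.
Demand choke price (D = 0): P = 113.
CS = ½(113 − 59)(108) = 2916.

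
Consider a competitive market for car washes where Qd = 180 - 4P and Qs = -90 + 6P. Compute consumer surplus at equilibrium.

Equilibrium: 180 - 4P = -90 + 6P gives P* = 27, Q* = 72.
Demand choke price (Qd = 0): P = 45.
CS = ½(45 − 27)(72) = 648.

Consumer surplus = 648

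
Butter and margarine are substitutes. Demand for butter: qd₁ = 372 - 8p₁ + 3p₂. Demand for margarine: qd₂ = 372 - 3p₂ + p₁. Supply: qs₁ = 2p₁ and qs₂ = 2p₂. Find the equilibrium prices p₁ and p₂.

Market 1: 372 - 8p₁ + 3p₂ = 2p₁ → 10p₁ - 3p₂ = 372.
Market 2: 5p₂ - p₁ = 372.
Eliminating p₂: 5×(1) + 3×(2) gives 47p₁ = 2976, so p₁ = 2976/47.
Back-substitute into (2): p₂ = (372 + 1×2976/47) / 5 = 4092/47.

p₁ = 2976/47, p₂ = 4092/47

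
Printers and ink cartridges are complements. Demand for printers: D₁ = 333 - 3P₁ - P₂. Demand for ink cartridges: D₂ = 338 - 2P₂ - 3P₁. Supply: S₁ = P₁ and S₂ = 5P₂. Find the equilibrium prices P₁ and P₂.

Market 1: 333 - 3P₁ - P₂ = P₁ → 4P₁ + P₂ = 333.
Market 2: 7P₂ + 3P₁ = 338.
Eliminating P₂: 7×(1) − 1×(2) gives 25P₁ = 1993, so P₁ = 79.72.
Back-substitute into (2): P₂ = (338 − 3×79.72) / 7 = 14.12.

P₁ = 79.72, P₂ = 14.12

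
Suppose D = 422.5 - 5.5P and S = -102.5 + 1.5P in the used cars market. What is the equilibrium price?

Set D = S: 422.5 - 5.5P = -102.5 + 1.5P.
525 = 7P, so P* = 75.
Q* = 422.5 − 5.5(75) = 10.

P* = 75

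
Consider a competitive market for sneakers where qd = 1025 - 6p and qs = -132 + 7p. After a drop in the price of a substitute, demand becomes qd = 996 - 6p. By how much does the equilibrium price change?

Original equilibrium: p* = 89, q* = 491.
New equilibrium: 996 - 6p = -132 + 7p, so 1128 = 13p and p' = 1128/13; q' = 996 − 6(1128/13) = 6180/13.
Change in price: 1128/13 − 89 = -29/13.

Δp = -29/13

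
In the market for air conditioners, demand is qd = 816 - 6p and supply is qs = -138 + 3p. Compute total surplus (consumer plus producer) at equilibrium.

Total surplus = 8100

Equilibrium: 816 - 6p = -138 + 3p gives p* = 106, q* = 180.
Demand choke price: p = 136; supply starts at p = 46.
CS = ½(136 − 106)(180) = 2700; PS = ½(106 − 46)(180) = 5400.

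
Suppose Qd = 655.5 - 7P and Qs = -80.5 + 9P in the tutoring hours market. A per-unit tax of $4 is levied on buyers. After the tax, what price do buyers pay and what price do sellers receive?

Buyers pay $48.25, sellers receive $44.25

Pre-tax equilibrium: P* = 46, Q* = 333.5.
Tax on buyers shifts demand to Qd = 655.5 − 7(P + 4) = 627.5 - 7P.
627.5 - 7P = -80.5 + 9P gives seller price Ps = 44.25; buyers pay Pb = 44.25 + 4 = 48.25.
New quantity: Q = 655.5 − 7(48.25) = 317.75.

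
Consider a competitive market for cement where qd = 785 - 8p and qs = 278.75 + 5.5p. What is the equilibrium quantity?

Set qd = qs: 785 - 8p = 278.75 + 5.5p.
506.25 = 13.5p, so p* = 37.5.
q* = 785 − 8(37.5) = 485.

q* = 485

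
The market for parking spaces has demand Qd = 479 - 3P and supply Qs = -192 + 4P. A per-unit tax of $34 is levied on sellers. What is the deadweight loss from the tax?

Deadweight loss = 6936/7

Pre-tax equilibrium: P* = 671/7, Q* = 1340/7.
Tax on sellers shifts supply to Qs = -192 + 4(P − 34) = -328 + 4P.
479 - 3P = -328 + 4P gives buyer price Pb = 807/7; sellers receive Ps = 807/7 − 34 = 569/7.
New quantity: Q = 479 − 3(807/7) = 932/7.
DWL = ½ × 34 × (1340/7 − 932/7) = 6936/7.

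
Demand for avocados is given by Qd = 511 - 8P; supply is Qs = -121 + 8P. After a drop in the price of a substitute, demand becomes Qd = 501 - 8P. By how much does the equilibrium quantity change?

ΔQ = -5

Original equilibrium: P* = 39.5, Q* = 195.
New equilibrium: 501 - 8P = -121 + 8P, so 622 = 16P and P' = 38.875; Q' = 501 − 8(38.875) = 190.
Change in quantity: 190 − 195 = -5.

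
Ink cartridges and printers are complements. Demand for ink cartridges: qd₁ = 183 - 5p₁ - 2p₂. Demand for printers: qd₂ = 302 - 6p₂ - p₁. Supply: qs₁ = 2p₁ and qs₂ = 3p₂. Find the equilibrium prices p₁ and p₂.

Market 1: 183 - 5p₁ - 2p₂ = 2p₁ → 7p₁ + 2p₂ = 183.
Market 2: 9p₂ + p₁ = 302.
Eliminating p₂: 9×(1) − 2×(2) gives 61p₁ = 1043, so p₁ = 1043/61.
Back-substitute into (2): p₂ = (302 − 1×1043/61) / 9 = 1931/61.

p₁ = 1043/61, p₂ = 1931/61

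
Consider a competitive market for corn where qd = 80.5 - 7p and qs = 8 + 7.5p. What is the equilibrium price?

Set qd = qs: 80.5 - 7p = 8 + 7.5p.
72.5 = 14.5p, so p* = 5.
q* = 80.5 − 7(5) = 45.5.

p* = 5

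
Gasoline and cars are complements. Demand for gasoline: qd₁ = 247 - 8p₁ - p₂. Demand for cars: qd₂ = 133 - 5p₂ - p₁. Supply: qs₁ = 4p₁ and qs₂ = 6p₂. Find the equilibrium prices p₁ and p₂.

Market 1: 247 - 8p₁ - p₂ = 4p₁ → 12p₁ + p₂ = 247.
Market 2: 11p₂ + p₁ = 133.
Eliminating p₂: 11×(1) − 1×(2) gives 131p₁ = 2584, so p₁ = 2584/131.
Back-substitute into (2): p₂ = (133 − 1×2584/131) / 11 = 1349/131.

p₁ = 2584/131, p₂ = 1349/131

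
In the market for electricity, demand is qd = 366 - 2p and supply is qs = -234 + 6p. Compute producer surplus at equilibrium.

Producer surplus = 3888

Equilibrium: 366 - 2p = -234 + 6p gives p* = 75, q* = 216.
Supply starts at p = 39 (where qs = 0).
PS = ½(75 − 39)(216) = 3888.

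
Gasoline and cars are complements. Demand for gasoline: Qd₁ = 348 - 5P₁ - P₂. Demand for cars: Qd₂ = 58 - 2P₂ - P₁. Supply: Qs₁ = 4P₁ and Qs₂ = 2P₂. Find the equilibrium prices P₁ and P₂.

P₁ = 1334/35, P₂ = 174/35

Market 1: 348 - 5P₁ - P₂ = 4P₁ → 9P₁ + P₂ = 348.
Market 2: 4P₂ + P₁ = 58.
Eliminating P₂: 4×(1) − 1×(2) gives 35P₁ = 1334, so P₁ = 1334/35.
Back-substitute into (2): P₂ = (58 − 1×1334/35) / 4 = 174/35.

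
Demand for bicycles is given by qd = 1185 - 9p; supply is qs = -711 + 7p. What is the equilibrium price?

Set qd = qs: 1185 - 9p = -711 + 7p.
1896 = 16p, so p* = 118.5.
q* = 1185 − 9(118.5) = 118.5.

p* = 118.5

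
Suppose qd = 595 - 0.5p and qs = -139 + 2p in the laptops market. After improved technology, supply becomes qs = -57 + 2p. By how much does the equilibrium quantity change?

Original equilibrium: p* = 293.6, q* = 448.2.
New equilibrium: 595 - 0.5p = -57 + 2p, so 652 = 2.5p and p' = 260.8; q' = 595 − 0.5(260.8) = 464.6.
Change in quantity: 464.6 − 448.2 = 16.4.

Δq = 16.4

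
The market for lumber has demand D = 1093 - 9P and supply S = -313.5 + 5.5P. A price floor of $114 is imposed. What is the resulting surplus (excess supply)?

Surplus = 246.5

Equilibrium price would be P* = 97, so the floor at 114 binds.
At P = 114: D = 67, S = 313.5.
Surplus = 313.5 − 67 = 246.5.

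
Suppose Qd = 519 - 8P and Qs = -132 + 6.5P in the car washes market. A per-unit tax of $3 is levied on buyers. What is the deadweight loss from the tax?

Pre-tax equilibrium: P* = 1302/29, Q* = 4635/29.
Tax on buyers shifts demand to Qd = 519 − 8(P + 3) = 495 - 8P.
495 - 8P = -132 + 6.5P gives seller price Ps = 1254/29; buyers pay Pb = 1254/29 + 3 = 1341/29.
New quantity: Q = 519 − 8(1341/29) = 4323/29.
DWL = ½ × 3 × (4635/29 − 4323/29) = 468/29.

Deadweight loss = 468/29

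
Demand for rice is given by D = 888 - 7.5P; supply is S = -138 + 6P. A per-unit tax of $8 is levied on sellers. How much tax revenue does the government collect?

Tax revenue = 6992/3

Pre-tax equilibrium: P* = 76, Q* = 318.
Tax on sellers shifts supply to S = -138 + 6(P − 8) = -186 + 6P.
888 - 7.5P = -186 + 6P gives buyer price Pb = 716/9; sellers receive Ps = 716/9 − 8 = 644/9.
New quantity: Q = 888 − 7.5(716/9) = 874/3.
Revenue = 8 × 874/3 = 6992/3.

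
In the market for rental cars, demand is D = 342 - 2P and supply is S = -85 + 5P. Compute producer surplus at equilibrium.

Producer surplus = 4840

Equilibrium: 342 - 2P = -85 + 5P gives P* = 61, Q* = 220.
Supply starts at P = 17 (where S = 0).
PS = ½(61 − 17)(220) = 4840.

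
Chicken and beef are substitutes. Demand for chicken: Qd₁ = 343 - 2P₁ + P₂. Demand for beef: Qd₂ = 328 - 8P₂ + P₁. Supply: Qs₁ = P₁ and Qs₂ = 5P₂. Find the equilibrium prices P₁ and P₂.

P₁ = 4787/38, P₂ = 1327/38

Market 1: 343 - 2P₁ + P₂ = P₁ → 3P₁ - P₂ = 343.
Market 2: 13P₂ - P₁ = 328.
Eliminating P₂: 13×(1) + 1×(2) gives 38P₁ = 4787, so P₁ = 4787/38.
Back-substitute into (2): P₂ = (328 + 1×4787/38) / 13 = 1327/38.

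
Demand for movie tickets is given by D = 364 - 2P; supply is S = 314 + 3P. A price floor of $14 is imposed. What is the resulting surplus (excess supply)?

Surplus = 20

Equilibrium price would be P* = 10, so the floor at 14 binds.
At P = 14: D = 336, S = 356.
Surplus = 356 − 336 = 20.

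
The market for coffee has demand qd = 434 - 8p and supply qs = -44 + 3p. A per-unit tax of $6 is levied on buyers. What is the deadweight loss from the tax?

Deadweight loss = 432/11

Pre-tax equilibrium: p* = 478/11, q* = 950/11.
Tax on buyers shifts demand to qd = 434 − 8(p + 6) = 386 - 8p.
386 - 8p = -44 + 3p gives seller price ps = 430/11; buyers pay pb = 430/11 + 6 = 496/11.
New quantity: q = 434 − 8(496/11) = 806/11.
DWL = ½ × 6 × (950/11 − 806/11) = 432/11.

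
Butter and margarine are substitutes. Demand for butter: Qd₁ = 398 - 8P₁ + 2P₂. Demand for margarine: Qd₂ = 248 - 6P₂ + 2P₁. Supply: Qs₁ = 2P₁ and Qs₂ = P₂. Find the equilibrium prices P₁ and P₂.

Market 1: 398 - 8P₁ + 2P₂ = 2P₁ → 10P₁ - 2P₂ = 398.
Market 2: 7P₂ - 2P₁ = 248.
Eliminating P₂: 7×(1) + 2×(2) gives 66P₁ = 3282, so P₁ = 547/11.
Back-substitute into (2): P₂ = (248 + 2×547/11) / 7 = 546/11.

P₁ = 547/11, P₂ = 546/11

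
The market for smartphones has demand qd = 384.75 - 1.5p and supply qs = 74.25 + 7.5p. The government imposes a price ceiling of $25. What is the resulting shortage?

Shortage = 85.5

Equilibrium price would be p* = 34.5, so the ceiling at 25 binds.
At p = 25: qd = 384.75 − 1.5(25) = 347.25, qs = 74.25 + 7.5(25) = 261.75.
Shortage = 347.25 − 261.75 = 85.5.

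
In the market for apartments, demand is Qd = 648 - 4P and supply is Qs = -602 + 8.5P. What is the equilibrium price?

P* = 100

Set Qd = Qs: 648 - 4P = -602 + 8.5P.
1250 = 12.5P, so P* = 100.
Q* = 648 − 4(100) = 248.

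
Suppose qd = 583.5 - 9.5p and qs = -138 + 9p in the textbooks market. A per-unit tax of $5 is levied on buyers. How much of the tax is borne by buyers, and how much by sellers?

Buyers bear 90/37, sellers bear 95/37

Pre-tax equilibrium: p* = 39, q* = 213.
Tax on buyers shifts demand to qd = 583.5 − 9.5(p + 5) = 536 - 9.5p.
536 - 9.5p = -138 + 9p gives seller price ps = 1348/37; buyers pay pb = 1348/37 + 5 = 1533/37.
New quantity: q = 583.5 − 9.5(1533/37) = 7026/37.
Buyer burden = 1533/37 − 39 = 90/37; seller burden = 39 − 1348/37 = 95/37.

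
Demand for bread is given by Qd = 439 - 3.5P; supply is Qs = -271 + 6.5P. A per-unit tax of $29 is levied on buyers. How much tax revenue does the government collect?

Pre-tax equilibrium: P* = 71, Q* = 190.5.
Tax on buyers shifts demand to Qd = 439 − 3.5(P + 29) = 337.5 - 3.5P.
337.5 - 3.5P = -271 + 6.5P gives seller price Ps = 60.85; buyers pay Pb = 60.85 + 29 = 89.85.
New quantity: Q = 439 − 3.5(89.85) = 124.525.
Revenue = 29 × 124.525 = 3611.225.

Tax revenue = 3611.225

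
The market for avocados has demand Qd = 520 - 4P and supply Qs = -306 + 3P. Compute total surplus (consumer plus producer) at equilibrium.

Total surplus = 672

Equilibrium: 520 - 4P = -306 + 3P gives P* = 118, Q* = 48.
Demand choke price: P = 130; supply starts at P = 102.
CS = ½(130 − 118)(48) = 288; PS = ½(118 − 102)(48) = 384.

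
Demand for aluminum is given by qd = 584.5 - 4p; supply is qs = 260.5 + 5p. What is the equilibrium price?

Set qd = qs: 584.5 - 4p = 260.5 + 5p.
324 = 9p, so p* = 36.
q* = 584.5 − 4(36) = 440.5.

p* = 36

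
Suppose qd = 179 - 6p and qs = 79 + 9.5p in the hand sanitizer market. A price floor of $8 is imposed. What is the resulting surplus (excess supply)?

Equilibrium price would be p* = 200/31, so the floor at 8 binds.
At p = 8: qd = 131, qs = 155.
Surplus = 155 − 131 = 24.

Surplus = 24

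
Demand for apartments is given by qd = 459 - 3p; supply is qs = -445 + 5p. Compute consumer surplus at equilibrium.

Consumer surplus = 2400

Equilibrium: 459 - 3p = -445 + 5p gives p* = 113, q* = 120.
Demand choke price (qd = 0): p = 153.
CS = ½(153 − 113)(120) = 2400.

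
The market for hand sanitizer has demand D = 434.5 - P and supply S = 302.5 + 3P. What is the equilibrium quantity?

Q* = 401.5

Set D = S: 434.5 - P = 302.5 + 3P.
132 = 4P, so P* = 33.
Q* = 434.5 − 1(33) = 401.5.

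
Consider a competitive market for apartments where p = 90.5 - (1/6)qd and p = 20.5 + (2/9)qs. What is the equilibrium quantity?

q* = 180

Set the two price expressions equal: 90.5 - (1/6)q = 20.5 + (2/9)q.
70 = (7/18)q, so q* = 180.
p* = 90.5 − (1/6)(180) = 60.5.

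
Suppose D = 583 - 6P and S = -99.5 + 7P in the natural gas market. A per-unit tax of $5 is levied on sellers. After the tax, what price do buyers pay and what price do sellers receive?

Buyers pay 1435/26, sellers receive 1305/26

Pre-tax equilibrium: P* = 52.5, Q* = 268.
Tax on sellers shifts supply to S = -99.5 + 7(P − 5) = -134.5 + 7P.
583 - 6P = -134.5 + 7P gives buyer price Pb = 1435/26; sellers receive Ps = 1435/26 − 5 = 1305/26.
New quantity: Q = 583 − 6(1435/26) = 3274/13.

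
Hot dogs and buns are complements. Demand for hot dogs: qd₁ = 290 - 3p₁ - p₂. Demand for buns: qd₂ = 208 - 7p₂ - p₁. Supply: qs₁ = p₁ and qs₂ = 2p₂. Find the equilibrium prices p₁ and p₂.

p₁ = 2402/35, p₂ = 542/35

Market 1: 290 - 3p₁ - p₂ = p₁ → 4p₁ + p₂ = 290.
Market 2: 9p₂ + p₁ = 208.
Eliminating p₂: 9×(1) − 1×(2) gives 35p₁ = 2402, so p₁ = 2402/35.
Back-substitute into (2): p₂ = (208 − 1×2402/35) / 9 = 542/35.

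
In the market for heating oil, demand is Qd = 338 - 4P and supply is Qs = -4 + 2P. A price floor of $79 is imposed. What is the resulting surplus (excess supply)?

Surplus = 132

Equilibrium price would be P* = 57, so the floor at 79 binds.
At P = 79: Qd = 22, Qs = 154.
Surplus = 154 − 22 = 132.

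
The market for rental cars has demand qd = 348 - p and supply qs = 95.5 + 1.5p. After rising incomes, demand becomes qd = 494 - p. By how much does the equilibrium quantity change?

Δq = 87.6

Original equilibrium: p* = 101, q* = 247.
New equilibrium: 494 - p = 95.5 + 1.5p, so 398.5 = 2.5p and p' = 159.4; q' = 494 − 1(159.4) = 334.6.
Change in quantity: 334.6 − 247 = 87.6.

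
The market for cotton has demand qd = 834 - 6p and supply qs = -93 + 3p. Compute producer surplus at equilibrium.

Producer surplus = 7776

Equilibrium: 834 - 6p = -93 + 3p gives p* = 103, q* = 216.
Supply starts at p = 31 (where qs = 0).
PS = ½(103 − 31)(216) = 7776.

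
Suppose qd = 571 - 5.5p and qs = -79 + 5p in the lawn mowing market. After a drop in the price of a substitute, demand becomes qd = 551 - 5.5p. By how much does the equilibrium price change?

Δp = -40/21

Original equilibrium: p* = 1300/21, q* = 4841/21.
New equilibrium: 551 - 5.5p = -79 + 5p, so 630 = 10.5p and p' = 60; q' = 551 − 5.5(60) = 221.
Change in price: 60 − 1300/21 = -40/21.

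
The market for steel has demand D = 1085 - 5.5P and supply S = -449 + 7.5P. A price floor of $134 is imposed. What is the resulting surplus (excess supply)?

Surplus = 208

Equilibrium price would be P* = 118, so the floor at 134 binds.
At P = 134: D = 348, S = 556.
Surplus = 556 − 348 = 208.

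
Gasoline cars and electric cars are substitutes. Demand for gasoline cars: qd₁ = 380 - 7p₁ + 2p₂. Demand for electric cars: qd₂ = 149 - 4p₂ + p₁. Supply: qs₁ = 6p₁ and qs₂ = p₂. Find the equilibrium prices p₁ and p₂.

Market 1: 380 - 7p₁ + 2p₂ = 6p₁ → 13p₁ - 2p₂ = 380.
Market 2: 5p₂ - p₁ = 149.
Eliminating p₂: 5×(1) + 2×(2) gives 63p₁ = 2198, so p₁ = 314/9.
Back-substitute into (2): p₂ = (149 + 1×314/9) / 5 = 331/9.

p₁ = 314/9, p₂ = 331/9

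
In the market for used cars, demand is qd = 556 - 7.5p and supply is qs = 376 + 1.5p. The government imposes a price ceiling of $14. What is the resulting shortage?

Equilibrium price would be p* = 20, so the ceiling at 14 binds.
At p = 14: qd = 556 − 7.5(14) = 451, qs = 376 + 1.5(14) = 397.
Shortage = 451 − 397 = 54.

Shortage = 54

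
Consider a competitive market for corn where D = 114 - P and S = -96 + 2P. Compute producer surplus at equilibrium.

Producer surplus = 484

Equilibrium: 114 - P = -96 + 2P gives P* = 70, Q* = 44.
Supply starts at P = 48 (where S = 0).
PS = ½(70 − 48)(44) = 484.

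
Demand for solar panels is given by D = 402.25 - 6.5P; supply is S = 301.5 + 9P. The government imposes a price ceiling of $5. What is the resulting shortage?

Shortage = 23.25

Equilibrium price would be P* = 6.5, so the ceiling at 5 binds.
At P = 5: D = 402.25 − 6.5(5) = 369.75, S = 301.5 + 9(5) = 346.5.
Shortage = 369.75 − 346.5 = 23.25.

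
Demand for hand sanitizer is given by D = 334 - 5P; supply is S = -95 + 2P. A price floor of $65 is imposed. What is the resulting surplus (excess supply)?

Equilibrium price would be P* = 429/7, so the floor at 65 binds.
At P = 65: D = 9, S = 35.
Surplus = 35 − 9 = 26.

Surplus = 26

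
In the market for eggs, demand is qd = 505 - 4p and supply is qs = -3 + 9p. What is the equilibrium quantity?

q* = 4533/13

Set qd = qs: 505 - 4p = -3 + 9p.
508 = 13p, so p* = 508/13.
q* = 505 − 4(508/13) = 4533/13.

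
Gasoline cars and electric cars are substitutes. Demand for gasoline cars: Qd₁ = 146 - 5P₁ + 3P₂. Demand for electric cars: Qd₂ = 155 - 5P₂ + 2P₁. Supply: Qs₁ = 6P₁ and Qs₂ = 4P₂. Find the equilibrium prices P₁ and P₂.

P₁ = 593/31, P₂ = 1997/93

Market 1: 146 - 5P₁ + 3P₂ = 6P₁ → 11P₁ - 3P₂ = 146.
Market 2: 9P₂ - 2P₁ = 155.
Eliminating P₂: 9×(1) + 3×(2) gives 93P₁ = 1779, so P₁ = 593/31.
Back-substitute into (2): P₂ = (155 + 2×593/31) / 9 = 1997/93.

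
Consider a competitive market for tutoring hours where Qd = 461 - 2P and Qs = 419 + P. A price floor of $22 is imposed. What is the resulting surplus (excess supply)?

Equilibrium price would be P* = 14, so the floor at 22 binds.
At P = 22: Qd = 417, Qs = 441.
Surplus = 441 − 417 = 24.

Surplus = 24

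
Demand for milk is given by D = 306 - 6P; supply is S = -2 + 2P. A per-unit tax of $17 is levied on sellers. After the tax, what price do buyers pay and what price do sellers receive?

Buyers pay $42.75, sellers receive $25.75

Pre-tax equilibrium: P* = 38.5, Q* = 75.
Tax on sellers shifts supply to S = -2 + 2(P − 17) = -36 + 2P.
306 - 6P = -36 + 2P gives buyer price Pb = 42.75; sellers receive Ps = 42.75 − 17 = 25.75.
New quantity: Q = 306 − 6(42.75) = 49.5.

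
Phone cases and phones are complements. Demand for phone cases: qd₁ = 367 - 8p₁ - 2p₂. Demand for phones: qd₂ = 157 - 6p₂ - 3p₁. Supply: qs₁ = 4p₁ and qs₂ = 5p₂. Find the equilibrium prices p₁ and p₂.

p₁ = 1241/42, p₂ = 87/14

Market 1: 367 - 8p₁ - 2p₂ = 4p₁ → 12p₁ + 2p₂ = 367.
Market 2: 11p₂ + 3p₁ = 157.
Eliminating p₂: 11×(1) − 2×(2) gives 126p₁ = 3723, so p₁ = 1241/42.
Back-substitute into (2): p₂ = (157 − 3×1241/42) / 11 = 87/14.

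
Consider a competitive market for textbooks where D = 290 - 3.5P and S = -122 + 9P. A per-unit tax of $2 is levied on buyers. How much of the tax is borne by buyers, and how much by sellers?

Buyers bear $1.44, sellers bear $0.56

Pre-tax equilibrium: P* = 32.96, Q* = 174.64.
Tax on buyers shifts demand to D = 290 − 3.5(P + 2) = 283 - 3.5P.
283 - 3.5P = -122 + 9P gives seller price Ps = 32.4; buyers pay Pb = 32.4 + 2 = 34.4.
New quantity: Q = 290 − 3.5(34.4) = 169.6.
Buyer burden = 34.4 − 32.96 = 1.44; seller burden = 32.96 − 32.4 = 0.56.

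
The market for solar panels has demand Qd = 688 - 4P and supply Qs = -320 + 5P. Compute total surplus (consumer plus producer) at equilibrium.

Total surplus = 12960

Equilibrium: 688 - 4P = -320 + 5P gives P* = 112, Q* = 240.
Demand choke price: P = 172; supply starts at P = 64.
CS = ½(172 − 112)(240) = 7200; PS = ½(112 − 64)(240) = 5760.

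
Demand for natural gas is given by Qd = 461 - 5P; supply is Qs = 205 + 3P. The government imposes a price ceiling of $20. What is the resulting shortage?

Shortage = 96

Equilibrium price would be P* = 32, so the ceiling at 20 binds.
At P = 20: Qd = 461 − 5(20) = 361, Qs = 205 + 3(20) = 265.
Shortage = 361 − 265 = 96.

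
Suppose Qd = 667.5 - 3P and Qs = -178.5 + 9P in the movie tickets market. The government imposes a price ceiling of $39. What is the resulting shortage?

Equilibrium price would be P* = 70.5, so the ceiling at 39 binds.
At P = 39: Qd = 667.5 − 3(39) = 550.5, Qs = -178.5 + 9(39) = 172.5.
Shortage = 550.5 − 172.5 = 378.

Shortage = 378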